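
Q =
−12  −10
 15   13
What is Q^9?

[[−40902, −40390], [60585, 60073]]

tr Q = 1 and det Q = −6, so the characteristic polynomial is λ² − (1)λ + (−6) with roots −2 and 3.
Eigenvectors give P = [[1, 2], [−1, −3]] with P⁻¹ = [[3, 2], [−1, −1]], and Q = P·diag(−2, 3)·P⁻¹.
Then Q^9 = P·diag(−512, 19683)·P⁻¹ = [[−512, 39366], [512, −59049]] · [[3, 2], [−1, −1]] = [[−40902, −40390], [60585, 60073]].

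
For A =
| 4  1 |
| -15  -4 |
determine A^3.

[[4, 1], [-15, -4]]

A² = I (check: tr A = 0 and det A = -1), so A^3 = A since 3 is odd.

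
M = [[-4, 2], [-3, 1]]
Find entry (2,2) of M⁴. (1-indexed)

-29

tr M = -3 and det M = 2, so the characteristic polynomial is λ² − (-3)λ + (2) with roots -2 and -1.
Eigenvectors give P = [[-1, -2], [-1, -3]] with P⁻¹ = [[-3, 2], [1, -1]], and M = P·diag(-2, -1)·P⁻¹.
Then M⁴ = P·diag(16, 1)·P⁻¹ = [[-16, -2], [-16, -3]] · [[-3, 2], [1, -1]] = [[46, -30], [45, -29]].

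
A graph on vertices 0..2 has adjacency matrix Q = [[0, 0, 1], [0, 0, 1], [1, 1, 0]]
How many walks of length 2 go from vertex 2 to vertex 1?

The number of length-2 walks from vertex 2 to vertex 1 is entry (2,1) of Q^2, where Q is the adjacency matrix.
Q^2 = [[1, 1, 0], [1, 1, 0], [0, 0, 2]]

0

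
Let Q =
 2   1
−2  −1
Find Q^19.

[[2, 1], [−2, −1]]

Q² = Q (a projection; rank 1, trace 1), so Q^19 = Q.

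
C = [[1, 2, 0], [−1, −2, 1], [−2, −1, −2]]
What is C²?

[[−1, −2, 2], [−1, 1, −4], [3, 0, 3]]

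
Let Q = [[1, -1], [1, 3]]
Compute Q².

[[0, -4], [4, 8]]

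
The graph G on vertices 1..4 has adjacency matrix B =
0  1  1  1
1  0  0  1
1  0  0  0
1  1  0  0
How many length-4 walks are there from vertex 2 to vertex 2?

7

The number of length-4 walks from vertex 2 to vertex 2 is entry (2,2) of B^4, where B is the adjacency matrix.
B^2 = [[3, 1, 0, 1], [1, 2, 1, 1], [0, 1, 1, 1], [1, 1, 1, 2]]
B^3 = [[2, 4, 3, 4], [4, 2, 1, 3], [3, 1, 0, 1], [4, 3, 1, 2]]
B^4 = [[11, 6, 2, 6], [6, 7, 4, 6], [2, 4, 3, 4], [6, 6, 4, 7]]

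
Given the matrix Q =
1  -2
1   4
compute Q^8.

tr Q = 5 and det Q = 6, so the characteristic polynomial is λ² − (5)λ + (6) with roots 2 and 3.
Eigenvectors give P = [[-2, -1], [1, 1]] with P⁻¹ = [[-1, -1], [1, 2]], and Q = P·diag(2, 3)·P⁻¹.
Then Q^8 = P·diag(256, 6561)·P⁻¹ = [[-512, -6561], [256, 6561]] · [[-1, -1], [1, 2]] = [[-6049, -12610], [6305, 12866]].

[[-6049, -12610], [6305, 12866]]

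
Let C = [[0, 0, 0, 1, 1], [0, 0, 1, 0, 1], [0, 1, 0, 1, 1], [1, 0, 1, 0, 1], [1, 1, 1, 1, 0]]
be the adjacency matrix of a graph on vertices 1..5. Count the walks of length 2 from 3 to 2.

1

The number of length-2 walks from vertex 3 to vertex 2 is entry (3,2) of C^2, where C is the adjacency matrix.
C^2 = [[2, 1, 2, 1, 1], [1, 2, 1, 2, 1], [2, 1, 3, 1, 2], [1, 2, 1, 3, 2], [1, 1, 2, 2, 4]]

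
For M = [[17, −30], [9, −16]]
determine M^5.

[[197, −330], [99, −166]]

tr M = 1 and det M = −2, so the characteristic polynomial is λ² − (1)λ + (−2) with roots 2 and −1.
Eigenvectors give P = [[2, −5], [1, −3]] with P⁻¹ = [[3, −5], [1, −2]], and M = P·diag(2, −1)·P⁻¹.
Then M^5 = P·diag(32, −1)·P⁻¹ = [[64, 5], [32, 3]] · [[3, −5], [1, −2]] = [[197, −330], [99, −166]].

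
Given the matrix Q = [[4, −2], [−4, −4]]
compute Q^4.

Q^2 = [[24, 0], [0, 24]]
Q^3 = [[96, −48], [−96, −96]]
Q^4 = [[576, 0], [0, 576]]

[[576, 0], [0, 576]]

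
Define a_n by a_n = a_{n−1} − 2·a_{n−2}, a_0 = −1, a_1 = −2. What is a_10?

With companion matrix Q = [[1, −2], [1, 0]], [a_n, a_{n−1}]ᵀ = Q·[a_{n−1}, a_{n−2}]ᵀ, so [a_10, a_9]ᵀ = Q⁹·[a_1, a_0]ᵀ.
Q⁹ = [[−11, 34], [−17, 6]], giving [a_10, a_9]ᵀ = [[−12], [28]].

−12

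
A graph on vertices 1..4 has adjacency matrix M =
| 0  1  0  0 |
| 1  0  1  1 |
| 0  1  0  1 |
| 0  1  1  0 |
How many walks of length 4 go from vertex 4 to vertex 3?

6

The number of length-4 walks from vertex 4 to vertex 3 is entry (4,3) of M⁴, where M is the adjacency matrix.
M² = [[1, 0, 1, 1], [0, 3, 1, 1], [1, 1, 2, 1], [1, 1, 1, 2]]
M³ = [[0, 3, 1, 1], [3, 2, 4, 4], [1, 4, 2, 3], [1, 4, 3, 2]]
M⁴ = [[3, 2, 4, 4], [2, 11, 6, 6], [4, 6, 7, 6], [4, 6, 6, 7]]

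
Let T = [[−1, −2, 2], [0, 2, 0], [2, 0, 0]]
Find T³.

[[−9, −14, 10], [0, 8, 0], [10, −4, −4]]

T² = [[5, −2, −2], [0, 4, 0], [−2, −4, 4]]
T³ = [[−9, −14, 10], [0, 8, 0], [10, −4, −4]]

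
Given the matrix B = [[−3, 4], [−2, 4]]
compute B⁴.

[[−7, 36], [−18, 56]]

B² = [[1, 4], [−2, 8]]
B³ = [[−11, 20], [−10, 24]]
B⁴ = [[−7, 36], [−18, 56]]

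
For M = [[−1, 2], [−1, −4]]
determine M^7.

tr M = −5 and det M = 6, so the characteristic polynomial is λ² − (−5)λ + (6) with roots −3 and −2.
Eigenvectors give P = [[−1, −2], [1, 1]] with P⁻¹ = [[1, 2], [−1, −1]], and M = P·diag(−3, −2)·P⁻¹.
Then M^7 = P·diag(−2187, −128)·P⁻¹ = [[2187, 256], [−2187, −128]] · [[1, 2], [−1, −1]] = [[1931, 4118], [−2059, −4246]].

[[1931, 4118], [−2059, −4246]]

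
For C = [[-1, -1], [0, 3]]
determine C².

[[1, -2], [0, 9]]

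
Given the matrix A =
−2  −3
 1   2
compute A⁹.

[[−2, −3], [1, 2]]

A² = I (check: tr A = 0 and det A = −1), so A⁹ = A since 9 is odd.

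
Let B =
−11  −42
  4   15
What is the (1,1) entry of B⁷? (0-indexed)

15303

tr B = 4 and det B = 3, so the characteristic polynomial is λ² − (4)λ + (3) with roots 1 and 3.
Eigenvectors give P = [[7, −3], [−2, 1]] with P⁻¹ = [[1, 3], [2, 7]], and B = P·diag(1, 3)·P⁻¹.
Then B⁷ = P·diag(1, 2187)·P⁻¹ = [[7, −6561], [−2, 2187]] · [[1, 3], [2, 7]] = [[−13115, −45906], [4372, 15303]].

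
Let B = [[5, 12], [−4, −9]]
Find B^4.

tr B = −4 and det B = 3, so the characteristic polynomial is λ² − (−4)λ + (3) with roots −3 and −1.
Eigenvectors give P = [[−3, −2], [2, 1]] with P⁻¹ = [[1, 2], [−2, −3]], and B = P·diag(−3, −1)·P⁻¹.
Then B^4 = P·diag(81, 1)·P⁻¹ = [[−243, −2], [162, 1]] · [[1, 2], [−2, −3]] = [[−239, −480], [160, 321]].

[[−239, −480], [160, 321]]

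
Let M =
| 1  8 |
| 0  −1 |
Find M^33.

[[1, 8], [0, −1]]

M² = I (check: tr M = 0 and det M = −1), so M^33 = M since 33 is odd.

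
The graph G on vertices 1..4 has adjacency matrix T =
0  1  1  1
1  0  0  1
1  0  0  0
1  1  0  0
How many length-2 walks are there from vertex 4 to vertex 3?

1

The number of length-2 walks from vertex 4 to vertex 3 is entry (4,3) of T^2, where T is the adjacency matrix.
T^2 = [[3, 1, 0, 1], [1, 2, 1, 1], [0, 1, 1, 1], [1, 1, 1, 2]]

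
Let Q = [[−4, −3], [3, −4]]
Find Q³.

Q² = [[7, 24], [−24, 7]]
Q³ = [[44, −117], [117, 44]]

[[44, −117], [117, 44]]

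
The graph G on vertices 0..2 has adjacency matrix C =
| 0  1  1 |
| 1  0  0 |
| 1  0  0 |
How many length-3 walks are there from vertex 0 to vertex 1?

The number of length-3 walks from vertex 0 to vertex 1 is entry (0,1) of C^3, where C is the adjacency matrix.
C^2 = [[2, 0, 0], [0, 1, 1], [0, 1, 1]]
C^3 = [[0, 2, 2], [2, 0, 0], [2, 0, 0]]

2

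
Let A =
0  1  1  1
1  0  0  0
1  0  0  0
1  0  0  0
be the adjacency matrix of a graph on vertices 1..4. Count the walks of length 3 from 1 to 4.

The number of length-3 walks from vertex 1 to vertex 4 is entry (1,4) of A³, where A is the adjacency matrix.
A² = [[3, 0, 0, 0], [0, 1, 1, 1], [0, 1, 1, 1], [0, 1, 1, 1]]
A³ = [[0, 3, 3, 3], [3, 0, 0, 0], [3, 0, 0, 0], [3, 0, 0, 0]]

3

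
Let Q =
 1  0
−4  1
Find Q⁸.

[[1, 0], [−32, 1]]

Q = I + N where N = [[0, 0], [−4, 0]] is strictly lower-triangular, so N² = 0.
(I + N)⁸ = I + 8·N = [[1, 0], [−32, 1]].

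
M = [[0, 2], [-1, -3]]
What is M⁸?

tr M = -3 and det M = 2, so the characteristic polynomial is λ² − (-3)λ + (2) with roots -2 and -1.
Eigenvectors give P = [[-1, -2], [1, 1]] with P⁻¹ = [[1, 2], [-1, -1]], and M = P·diag(-2, -1)·P⁻¹.
Then M⁸ = P·diag(256, 1)·P⁻¹ = [[-256, -2], [256, 1]] · [[1, 2], [-1, -1]] = [[-254, -510], [255, 511]].

[[-254, -510], [255, 511]]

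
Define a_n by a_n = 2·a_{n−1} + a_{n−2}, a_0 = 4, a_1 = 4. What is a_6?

With companion matrix T = [[2, 1], [1, 0]], [a_n, a_{n−1}]ᵀ = T·[a_{n−1}, a_{n−2}]ᵀ, so [a_6, a_5]ᵀ = T⁵·[a_1, a_0]ᵀ.
T⁵ = [[70, 29], [29, 12]], giving [a_6, a_5]ᵀ = [[396], [164]].

396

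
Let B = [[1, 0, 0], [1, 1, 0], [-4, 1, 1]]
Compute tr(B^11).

3

B = I + N where N = [[0, 0, 0], [1, 0, 0], [-4, 1, 0]] is strictly lower-triangular, so N^3 = 0.
(I + N)^11 = I + 11·N + 55·N^2 = [[1, 0, 0], [11, 1, 0], [11, 11, 1]].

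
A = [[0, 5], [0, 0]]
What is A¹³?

[[0, 0], [0, 0]]

A is strictly triangular, hence nilpotent: A² = 0, so A¹³ = 0.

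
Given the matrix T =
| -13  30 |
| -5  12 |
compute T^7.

[[-6817, 13890], [-2315, 4758]]

tr T = -1 and det T = -6, so the characteristic polynomial is λ² − (-1)λ + (-6) with roots -3 and 2.
Eigenvectors give P = [[3, -2], [1, -1]] with P⁻¹ = [[1, -2], [1, -3]], and T = P·diag(-3, 2)·P⁻¹.
Then T^7 = P·diag(-2187, 128)·P⁻¹ = [[-6561, -256], [-2187, -128]] · [[1, -2], [1, -3]] = [[-6817, 13890], [-2315, 4758]].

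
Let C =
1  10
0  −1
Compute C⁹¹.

[[1, 10], [0, −1]]

C² = I (check: tr C = 0 and det C = −1), so C⁹¹ = C since 91 is odd.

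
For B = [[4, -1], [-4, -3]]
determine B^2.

[[20, -1], [-4, 13]]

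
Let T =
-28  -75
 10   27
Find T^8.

tr T = -1 and det T = -6, so the characteristic polynomial is λ² − (-1)λ + (-6) with roots 2 and -3.
Eigenvectors give P = [[-5, -3], [2, 1]] with P⁻¹ = [[1, 3], [-2, -5]], and T = P·diag(2, -3)·P⁻¹.
Then T^8 = P·diag(256, 6561)·P⁻¹ = [[-1280, -19683], [512, 6561]] · [[1, 3], [-2, -5]] = [[38086, 94575], [-12610, -31269]].

[[38086, 94575], [-12610, -31269]]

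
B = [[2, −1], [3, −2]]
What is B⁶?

B² = I (check: tr B = 0 and det B = −1), so B⁶ = I since 6 is even.

[[1, 0], [0, 1]]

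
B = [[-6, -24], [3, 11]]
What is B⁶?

[[-5256, -15960], [1995, 6049]]

tr B = 5 and det B = 6, so the characteristic polynomial is λ² − (5)λ + (6) with roots 2 and 3.
Eigenvectors give P = [[-3, 8], [1, -3]] with P⁻¹ = [[-3, -8], [-1, -3]], and B = P·diag(2, 3)·P⁻¹.
Then B⁶ = P·diag(64, 729)·P⁻¹ = [[-192, 5832], [64, -2187]] · [[-3, -8], [-1, -3]] = [[-5256, -15960], [1995, 6049]].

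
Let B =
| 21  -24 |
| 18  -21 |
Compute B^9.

tr B = 0 and det B = -9, so the characteristic polynomial is λ² − (0)λ + (-9) with roots -3 and 3.
Eigenvectors give P = [[-1, 4], [-1, 3]] with P⁻¹ = [[3, -4], [1, -1]], and B = P·diag(-3, 3)·P⁻¹.
Then B^9 = P·diag(-19683, 19683)·P⁻¹ = [[19683, 78732], [19683, 59049]] · [[3, -4], [1, -1]] = [[137781, -157464], [118098, -137781]].

[[137781, -157464], [118098, -137781]]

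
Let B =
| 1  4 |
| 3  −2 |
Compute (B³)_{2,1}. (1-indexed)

45

B² = [[13, −4], [−3, 16]]
B³ = [[1, 60], [45, −44]]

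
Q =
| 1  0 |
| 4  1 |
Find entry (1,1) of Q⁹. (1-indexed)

1

Q = I + N where N = [[0, 0], [4, 0]] is strictly lower-triangular, so N² = 0.
(I + N)⁹ = I + 9·N = [[1, 0], [36, 1]].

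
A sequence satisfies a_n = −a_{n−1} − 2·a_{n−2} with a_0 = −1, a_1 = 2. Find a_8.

With companion matrix M = [[−1, −2], [1, 0]], [a_n, a_{n−1}]ᵀ = M·[a_{n−1}, a_{n−2}]ᵀ, so [a_8, a_7]ᵀ = M⁷·[a_1, a_0]ᵀ.
M⁷ = [[3, −14], [7, 10]], giving [a_8, a_7]ᵀ = [[20], [4]].

20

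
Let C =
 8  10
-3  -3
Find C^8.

[[38086, 63050], [-18915, -31269]]

tr C = 5 and det C = 6, so the characteristic polynomial is λ² − (5)λ + (6) with roots 2 and 3.
Eigenvectors give P = [[-5, -2], [3, 1]] with P⁻¹ = [[1, 2], [-3, -5]], and C = P·diag(2, 3)·P⁻¹.
Then C^8 = P·diag(256, 6561)·P⁻¹ = [[-1280, -13122], [768, 6561]] · [[1, 2], [-3, -5]] = [[38086, 63050], [-18915, -31269]].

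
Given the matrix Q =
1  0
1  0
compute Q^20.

Q² = Q (a projection; rank 1, trace 1), so Q^20 = Q.

[[1, 0], [1, 0]]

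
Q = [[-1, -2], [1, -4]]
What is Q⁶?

[[-601, 1330], [-665, 1394]]

tr Q = -5 and det Q = 6, so the characteristic polynomial is λ² − (-5)λ + (6) with roots -2 and -3.
Eigenvectors give P = [[2, -1], [1, -1]] with P⁻¹ = [[1, -1], [1, -2]], and Q = P·diag(-2, -3)·P⁻¹.
Then Q⁶ = P·diag(64, 729)·P⁻¹ = [[128, -729], [64, -729]] · [[1, -1], [1, -2]] = [[-601, 1330], [-665, 1394]].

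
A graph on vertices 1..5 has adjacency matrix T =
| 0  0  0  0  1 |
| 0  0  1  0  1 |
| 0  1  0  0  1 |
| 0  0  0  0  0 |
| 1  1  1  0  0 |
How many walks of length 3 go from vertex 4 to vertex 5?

The number of length-3 walks from vertex 4 to vertex 5 is entry (4,5) of T^3, where T is the adjacency matrix.
T^2 = [[1, 1, 1, 0, 0], [1, 2, 1, 0, 1], [1, 1, 2, 0, 1], [0, 0, 0, 0, 0], [0, 1, 1, 0, 3]]
T^3 = [[0, 1, 1, 0, 3], [1, 2, 3, 0, 4], [1, 3, 2, 0, 4], [0, 0, 0, 0, 0], [3, 4, 4, 0, 2]]

0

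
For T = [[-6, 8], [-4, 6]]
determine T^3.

tr T = 0 and det T = -4, so the characteristic polynomial is λ² − (0)λ + (-4) with roots -2 and 2.
Eigenvectors give P = [[-2, -1], [-1, -1]] with P⁻¹ = [[-1, 1], [1, -2]], and T = P·diag(-2, 2)·P⁻¹.
Then T^3 = P·diag(-8, 8)·P⁻¹ = [[16, -8], [8, -8]] · [[-1, 1], [1, -2]] = [[-24, 32], [-16, 24]].

[[-24, 32], [-16, 24]]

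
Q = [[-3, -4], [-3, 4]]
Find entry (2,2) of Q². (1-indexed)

28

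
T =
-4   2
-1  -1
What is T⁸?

tr T = -5 and det T = 6, so the characteristic polynomial is λ² − (-5)λ + (6) with roots -3 and -2.
Eigenvectors give P = [[2, -1], [1, -1]] with P⁻¹ = [[1, -1], [1, -2]], and T = P·diag(-3, -2)·P⁻¹.
Then T⁸ = P·diag(6561, 256)·P⁻¹ = [[13122, -256], [6561, -256]] · [[1, -1], [1, -2]] = [[12866, -12610], [6305, -6049]].

[[12866, -12610], [6305, -6049]]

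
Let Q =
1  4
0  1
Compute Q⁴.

Q = I + N where N = [[0, 4], [0, 0]] is strictly upper-triangular, so N² = 0.
(I + N)⁴ = I + 4·N = [[1, 16], [0, 1]].

[[1, 16], [0, 1]]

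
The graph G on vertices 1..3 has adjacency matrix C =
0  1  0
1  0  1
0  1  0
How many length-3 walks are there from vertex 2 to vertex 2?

0

The number of length-3 walks from vertex 2 to vertex 2 is entry (2,2) of C³, where C is the adjacency matrix.
C² = [[1, 0, 1], [0, 2, 0], [1, 0, 1]]
C³ = [[0, 2, 0], [2, 0, 2], [0, 2, 0]]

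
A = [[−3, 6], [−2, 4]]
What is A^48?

[[−3, 6], [−2, 4]]

A² = A (a projection; rank 1, trace 1), so A^48 = A.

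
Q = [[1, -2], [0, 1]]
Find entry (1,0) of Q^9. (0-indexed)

Q = I + N where N = [[0, -2], [0, 0]] is strictly upper-triangular, so N^2 = 0.
(I + N)^9 = I + 9·N = [[1, -18], [0, 1]].

0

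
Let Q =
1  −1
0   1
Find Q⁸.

[[1, −8], [0, 1]]

Q = I + N where N = [[0, −1], [0, 0]] is strictly upper-triangular, so N² = 0.
(I + N)⁸ = I + 8·N = [[1, −8], [0, 1]].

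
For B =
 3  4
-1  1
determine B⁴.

B² = [[5, 16], [-4, -3]]
B³ = [[-1, 36], [-9, -19]]
B⁴ = [[-39, 32], [-8, -55]]

[[-39, 32], [-8, -55]]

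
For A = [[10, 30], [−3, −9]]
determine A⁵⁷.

A² = A (a projection; rank 1, trace 1), so A⁵⁷ = A.

[[10, 30], [−3, −9]]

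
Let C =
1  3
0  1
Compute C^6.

C = I + N where N = [[0, 3], [0, 0]] is strictly upper-triangular, so N^2 = 0.
(I + N)^6 = I + 6·N = [[1, 18], [0, 1]].

[[1, 18], [0, 1]]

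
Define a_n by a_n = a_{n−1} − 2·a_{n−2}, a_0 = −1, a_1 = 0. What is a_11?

−22

With companion matrix C = [[1, −2], [1, 0]], [a_n, a_{n−1}]ᵀ = C·[a_{n−1}, a_{n−2}]ᵀ, so [a_11, a_10]ᵀ = C¹⁰·[a_1, a_0]ᵀ.
C¹⁰ = [[23, 22], [−11, 34]], giving [a_11, a_10]ᵀ = [[−22], [−34]].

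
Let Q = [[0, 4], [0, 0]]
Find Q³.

[[0, 0], [0, 0]]

Q² = [[0, 0], [0, 0]]
Q³ = [[0, 0], [0, 0]]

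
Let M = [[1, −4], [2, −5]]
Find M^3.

[[25, −52], [26, −53]]

tr M = −4 and det M = 3, so the characteristic polynomial is λ² − (−4)λ + (3) with roots −3 and −1.
Eigenvectors give P = [[−1, 2], [−1, 1]] with P⁻¹ = [[1, −2], [1, −1]], and M = P·diag(−3, −1)·P⁻¹.
Then M^3 = P·diag(−27, −1)·P⁻¹ = [[27, −2], [27, −1]] · [[1, −2], [1, −1]] = [[25, −52], [26, −53]].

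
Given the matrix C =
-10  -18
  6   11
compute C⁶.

[[-188, -378], [126, 253]]

tr C = 1 and det C = -2, so the characteristic polynomial is λ² − (1)λ + (-2) with roots 2 and -1.
Eigenvectors give P = [[-3, -2], [2, 1]] with P⁻¹ = [[1, 2], [-2, -3]], and C = P·diag(2, -1)·P⁻¹.
Then C⁶ = P·diag(64, 1)·P⁻¹ = [[-192, -2], [128, 1]] · [[1, 2], [-2, -3]] = [[-188, -378], [126, 253]].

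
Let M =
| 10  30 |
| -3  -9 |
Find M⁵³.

[[10, 30], [-3, -9]]

M² = M (a projection; rank 1, trace 1), so M⁵³ = M.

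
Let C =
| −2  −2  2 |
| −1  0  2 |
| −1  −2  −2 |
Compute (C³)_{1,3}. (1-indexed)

32

C² = [[4, 0, −12], [0, −2, −6], [6, 6, −2]]
C³ = [[4, 16, 32], [8, 12, 8], [−16, −8, 28]]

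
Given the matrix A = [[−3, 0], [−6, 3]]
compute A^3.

[[−27, 0], [−54, 27]]

tr A = 0 and det A = −9, so the characteristic polynomial is λ² − (0)λ + (−9) with roots −3 and 3.
Eigenvectors give P = [[1, 0], [1, −1]] with P⁻¹ = [[1, 0], [1, −1]], and A = P·diag(−3, 3)·P⁻¹.
Then A^3 = P·diag(−27, 27)·P⁻¹ = [[−27, 0], [−27, −27]] · [[1, 0], [1, −1]] = [[−27, 0], [−54, 27]].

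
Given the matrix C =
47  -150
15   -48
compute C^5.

tr C = -1 and det C = -6, so the characteristic polynomial is λ² − (-1)λ + (-6) with roots -3 and 2.
Eigenvectors give P = [[3, 10], [1, 3]] with P⁻¹ = [[-3, 10], [1, -3]], and C = P·diag(-3, 2)·P⁻¹.
Then C^5 = P·diag(-243, 32)·P⁻¹ = [[-729, 320], [-243, 96]] · [[-3, 10], [1, -3]] = [[2507, -8250], [825, -2718]].

[[2507, -8250], [825, -2718]]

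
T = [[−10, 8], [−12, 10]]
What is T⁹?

tr T = 0 and det T = −4, so the characteristic polynomial is λ² − (0)λ + (−4) with roots 2 and −2.
Eigenvectors give P = [[2, −1], [3, −1]] with P⁻¹ = [[−1, 1], [−3, 2]], and T = P·diag(2, −2)·P⁻¹.
Then T⁹ = P·diag(512, −512)·P⁻¹ = [[1024, 512], [1536, 512]] · [[−1, 1], [−3, 2]] = [[−2560, 2048], [−3072, 2560]].

[[−2560, 2048], [−3072, 2560]]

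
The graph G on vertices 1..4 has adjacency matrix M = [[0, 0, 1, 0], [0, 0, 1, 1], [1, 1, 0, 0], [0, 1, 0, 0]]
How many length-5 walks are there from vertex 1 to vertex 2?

The number of length-5 walks from vertex 1 to vertex 2 is entry (1,2) of M⁵, where M is the adjacency matrix.
M² = [[1, 1, 0, 0], [1, 2, 0, 0], [0, 0, 2, 1], [0, 0, 1, 1]]
M³ = [[0, 0, 2, 1], [0, 0, 3, 2], [2, 3, 0, 0], [1, 2, 0, 0]]
M⁴ = [[2, 3, 0, 0], [3, 5, 0, 0], [0, 0, 5, 3], [0, 0, 3, 2]]
M⁵ = [[0, 0, 5, 3], [0, 0, 8, 5], [5, 8, 0, 0], [3, 5, 0, 0]]

0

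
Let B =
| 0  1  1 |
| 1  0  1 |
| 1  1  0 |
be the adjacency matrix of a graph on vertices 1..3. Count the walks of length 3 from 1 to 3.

The number of length-3 walks from vertex 1 to vertex 3 is entry (1,3) of B^3, where B is the adjacency matrix.
B^2 = [[2, 1, 1], [1, 2, 1], [1, 1, 2]]
B^3 = [[2, 3, 3], [3, 2, 3], [3, 3, 2]]

3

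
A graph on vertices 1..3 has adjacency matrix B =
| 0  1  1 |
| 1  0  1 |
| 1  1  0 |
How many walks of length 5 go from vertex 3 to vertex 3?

The number of length-5 walks from vertex 3 to vertex 3 is entry (3,3) of B^5, where B is the adjacency matrix.
B^2 = [[2, 1, 1], [1, 2, 1], [1, 1, 2]]
B^3 = [[2, 3, 3], [3, 2, 3], [3, 3, 2]]
B^4 = [[6, 5, 5], [5, 6, 5], [5, 5, 6]]
B^5 = [[10, 11, 11], [11, 10, 11], [11, 11, 10]]

10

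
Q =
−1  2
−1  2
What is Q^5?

[[−1, 2], [−1, 2]]

Q² = Q (a projection; rank 1, trace 1), so Q^5 = Q.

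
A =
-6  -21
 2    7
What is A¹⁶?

A² = A (a projection; rank 1, trace 1), so A¹⁶ = A.

[[-6, -21], [2, 7]]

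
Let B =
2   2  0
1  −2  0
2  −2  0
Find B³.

B² = [[6, 0, 0], [0, 6, 0], [2, 8, 0]]
B³ = [[12, 12, 0], [6, −12, 0], [12, −12, 0]]

[[12, 12, 0], [6, −12, 0], [12, −12, 0]]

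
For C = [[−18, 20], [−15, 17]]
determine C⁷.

tr C = −1 and det C = −6, so the characteristic polynomial is λ² − (−1)λ + (−6) with roots −3 and 2.
Eigenvectors give P = [[4, 1], [3, 1]] with P⁻¹ = [[1, −1], [−3, 4]], and C = P·diag(−3, 2)·P⁻¹.
Then C⁷ = P·diag(−2187, 128)·P⁻¹ = [[−8748, 128], [−6561, 128]] · [[1, −1], [−3, 4]] = [[−9132, 9260], [−6945, 7073]].

[[−9132, 9260], [−6945, 7073]]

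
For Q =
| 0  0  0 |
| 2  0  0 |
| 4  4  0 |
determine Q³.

[[0, 0, 0], [0, 0, 0], [0, 0, 0]]

Q is strictly triangular, hence nilpotent: Q³ = 0, so Q³ = 0.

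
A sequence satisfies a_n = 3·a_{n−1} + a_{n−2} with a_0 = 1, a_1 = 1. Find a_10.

With companion matrix M = [[3, 1], [1, 0]], [a_n, a_{n−1}]ᵀ = M·[a_{n−1}, a_{n−2}]ᵀ, so [a_10, a_9]ᵀ = M⁹·[a_1, a_0]ᵀ.
M⁹ = [[42837, 12970], [12970, 3927]], giving [a_10, a_9]ᵀ = [[55807], [16897]].

55807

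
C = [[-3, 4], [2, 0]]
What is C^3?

[[-75, 68], [34, -24]]

C^2 = [[17, -12], [-6, 8]]
C^3 = [[-75, 68], [34, -24]]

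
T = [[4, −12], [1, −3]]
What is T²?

[[4, −12], [1, −3]]

T² = T (a projection; rank 1, trace 1), so T² = T.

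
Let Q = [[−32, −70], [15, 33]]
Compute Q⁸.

[[−37574, −88270], [18915, 44391]]

tr Q = 1 and det Q = −6, so the characteristic polynomial is λ² − (1)λ + (−6) with roots −2 and 3.
Eigenvectors give P = [[7, −2], [−3, 1]] with P⁻¹ = [[1, 2], [3, 7]], and Q = P·diag(−2, 3)·P⁻¹.
Then Q⁸ = P·diag(256, 6561)·P⁻¹ = [[1792, −13122], [−768, 6561]] · [[1, 2], [3, 7]] = [[−37574, −88270], [18915, 44391]].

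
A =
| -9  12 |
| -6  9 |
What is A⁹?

tr A = 0 and det A = -9, so the characteristic polynomial is λ² − (0)λ + (-9) with roots -3 and 3.
Eigenvectors give P = [[2, -1], [1, -1]] with P⁻¹ = [[1, -1], [1, -2]], and A = P·diag(-3, 3)·P⁻¹.
Then A⁹ = P·diag(-19683, 19683)·P⁻¹ = [[-39366, -19683], [-19683, -19683]] · [[1, -1], [1, -2]] = [[-59049, 78732], [-39366, 59049]].

[[-59049, 78732], [-39366, 59049]]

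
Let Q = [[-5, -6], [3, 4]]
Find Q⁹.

tr Q = -1 and det Q = -2, so the characteristic polynomial is λ² − (-1)λ + (-2) with roots -2 and 1.
Eigenvectors give P = [[2, 1], [-1, -1]] with P⁻¹ = [[1, 1], [-1, -2]], and Q = P·diag(-2, 1)·P⁻¹.
Then Q⁹ = P·diag(-512, 1)·P⁻¹ = [[-1024, 1], [512, -1]] · [[1, 1], [-1, -2]] = [[-1025, -1026], [513, 514]].

[[-1025, -1026], [513, 514]]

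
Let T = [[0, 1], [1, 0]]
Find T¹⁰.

[[1, 0], [0, 1]]

T² = I (check: tr T = 0 and det T = -1), so T¹⁰ = I since 10 is even.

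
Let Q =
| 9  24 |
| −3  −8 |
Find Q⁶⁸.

[[9, 24], [−3, −8]]

Q² = Q (a projection; rank 1, trace 1), so Q⁶⁸ = Q.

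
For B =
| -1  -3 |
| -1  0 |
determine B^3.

B^2 = [[4, 3], [1, 3]]
B^3 = [[-7, -12], [-4, -3]]

[[-7, -12], [-4, -3]]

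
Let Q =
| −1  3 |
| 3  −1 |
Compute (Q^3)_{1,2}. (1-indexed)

Q^2 = [[10, −6], [−6, 10]]
Q^3 = [[−28, 36], [36, −28]]

36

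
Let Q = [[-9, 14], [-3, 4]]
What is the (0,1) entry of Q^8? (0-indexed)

tr Q = -5 and det Q = 6, so the characteristic polynomial is λ² − (-5)λ + (6) with roots -3 and -2.
Eigenvectors give P = [[-7, -2], [-3, -1]] with P⁻¹ = [[-1, 2], [3, -7]], and Q = P·diag(-3, -2)·P⁻¹.
Then Q^8 = P·diag(6561, 256)·P⁻¹ = [[-45927, -512], [-19683, -256]] · [[-1, 2], [3, -7]] = [[44391, -88270], [18915, -37574]].

-88270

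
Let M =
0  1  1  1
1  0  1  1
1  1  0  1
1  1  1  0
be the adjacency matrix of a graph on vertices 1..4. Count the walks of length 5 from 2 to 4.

61

The number of length-5 walks from vertex 2 to vertex 4 is entry (2,4) of M^5, where M is the adjacency matrix.
M^2 = [[3, 2, 2, 2], [2, 3, 2, 2], [2, 2, 3, 2], [2, 2, 2, 3]]
M^3 = [[6, 7, 7, 7], [7, 6, 7, 7], [7, 7, 6, 7], [7, 7, 7, 6]]
M^4 = [[21, 20, 20, 20], [20, 21, 20, 20], [20, 20, 21, 20], [20, 20, 20, 21]]
M^5 = [[60, 61, 61, 61], [61, 60, 61, 61], [61, 61, 60, 61], [61, 61, 61, 60]]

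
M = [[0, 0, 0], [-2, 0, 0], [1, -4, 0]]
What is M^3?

[[0, 0, 0], [0, 0, 0], [0, 0, 0]]

M is strictly triangular, hence nilpotent: M^3 = 0, so M^3 = 0.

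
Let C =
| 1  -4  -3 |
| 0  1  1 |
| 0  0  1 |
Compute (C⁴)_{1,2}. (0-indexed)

C = I + N where N = [[0, -4, -3], [0, 0, 1], [0, 0, 0]] is strictly upper-triangular, so N³ = 0.
(I + N)⁴ = I + 4·N + 6·N² = [[1, -16, -36], [0, 1, 4], [0, 0, 1]].

4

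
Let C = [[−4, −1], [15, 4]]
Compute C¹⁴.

[[1, 0], [0, 1]]

C² = I (check: tr C = 0 and det C = −1), so C¹⁴ = I since 14 is even.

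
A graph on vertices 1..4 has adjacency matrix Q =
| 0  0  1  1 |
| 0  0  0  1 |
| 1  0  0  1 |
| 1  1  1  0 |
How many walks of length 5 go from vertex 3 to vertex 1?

The number of length-5 walks from vertex 3 to vertex 1 is entry (3,1) of Q⁵, where Q is the adjacency matrix.
Q² = [[2, 1, 1, 1], [1, 1, 1, 0], [1, 1, 2, 1], [1, 0, 1, 3]]
Q³ = [[2, 1, 3, 4], [1, 0, 1, 3], [3, 1, 2, 4], [4, 3, 4, 2]]
Q⁴ = [[7, 4, 6, 6], [4, 3, 4, 2], [6, 4, 7, 6], [6, 2, 6, 11]]
Q⁵ = [[12, 6, 13, 17], [6, 2, 6, 11], [13, 6, 12, 17], [17, 11, 17, 14]]

13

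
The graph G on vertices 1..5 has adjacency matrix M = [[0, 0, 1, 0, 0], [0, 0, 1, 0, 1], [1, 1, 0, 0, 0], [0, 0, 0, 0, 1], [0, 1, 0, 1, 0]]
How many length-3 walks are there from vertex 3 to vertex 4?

1

The number of length-3 walks from vertex 3 to vertex 4 is entry (3,4) of M³, where M is the adjacency matrix.
M² = [[1, 1, 0, 0, 0], [1, 2, 0, 1, 0], [0, 0, 2, 0, 1], [0, 1, 0, 1, 0], [0, 0, 1, 0, 2]]
M³ = [[0, 0, 2, 0, 1], [0, 0, 3, 0, 3], [2, 3, 0, 1, 0], [0, 0, 1, 0, 2], [1, 3, 0, 2, 0]]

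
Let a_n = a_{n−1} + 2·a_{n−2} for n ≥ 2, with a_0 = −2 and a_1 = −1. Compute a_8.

With companion matrix C = [[1, 2], [1, 0]], [a_n, a_{n−1}]ᵀ = C·[a_{n−1}, a_{n−2}]ᵀ, so [a_8, a_7]ᵀ = C^7·[a_1, a_0]ᵀ.
C^7 = [[85, 86], [43, 42]], giving [a_8, a_7]ᵀ = [[−257], [−127]].

−257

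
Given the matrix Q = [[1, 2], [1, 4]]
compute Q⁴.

[[59, 210], [105, 374]]

Q² = [[3, 10], [5, 18]]
Q³ = [[13, 46], [23, 82]]
Q⁴ = [[59, 210], [105, 374]]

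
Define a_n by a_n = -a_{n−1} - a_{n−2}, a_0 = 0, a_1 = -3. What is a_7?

With companion matrix B = [[-1, -1], [1, 0]], [a_n, a_{n−1}]ᵀ = B·[a_{n−1}, a_{n−2}]ᵀ, so [a_7, a_6]ᵀ = B^6·[a_1, a_0]ᵀ.
B^6 = [[1, 0], [0, 1]], giving [a_7, a_6]ᵀ = [[-3], [0]].

-3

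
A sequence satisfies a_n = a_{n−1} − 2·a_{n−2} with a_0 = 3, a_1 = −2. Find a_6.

With companion matrix T = [[1, −2], [1, 0]], [a_n, a_{n−1}]ᵀ = T·[a_{n−1}, a_{n−2}]ᵀ, so [a_6, a_5]ᵀ = T⁵·[a_1, a_0]ᵀ.
T⁵ = [[5, 2], [−1, 6]], giving [a_6, a_5]ᵀ = [[−4], [20]].

−4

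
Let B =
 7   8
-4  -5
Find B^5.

[[487, 488], [-244, -245]]

tr B = 2 and det B = -3, so the characteristic polynomial is λ² − (2)λ + (-3) with roots -1 and 3.
Eigenvectors give P = [[-1, -2], [1, 1]] with P⁻¹ = [[1, 2], [-1, -1]], and B = P·diag(-1, 3)·P⁻¹.
Then B^5 = P·diag(-1, 243)·P⁻¹ = [[1, -486], [-1, 243]] · [[1, 2], [-1, -1]] = [[487, 488], [-244, -245]].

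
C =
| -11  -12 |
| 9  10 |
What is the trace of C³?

-7

tr C = -1 and det C = -2, so the characteristic polynomial is λ² − (-1)λ + (-2) with roots 1 and -2.
Eigenvectors give P = [[-1, 4], [1, -3]] with P⁻¹ = [[3, 4], [1, 1]], and C = P·diag(1, -2)·P⁻¹.
Then C³ = P·diag(1, -8)·P⁻¹ = [[-1, -32], [1, 24]] · [[3, 4], [1, 1]] = [[-35, -36], [27, 28]].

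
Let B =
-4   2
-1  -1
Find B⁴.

[[146, -130], [65, -49]]

tr B = -5 and det B = 6, so the characteristic polynomial is λ² − (-5)λ + (6) with roots -3 and -2.
Eigenvectors give P = [[2, -1], [1, -1]] with P⁻¹ = [[1, -1], [1, -2]], and B = P·diag(-3, -2)·P⁻¹.
Then B⁴ = P·diag(81, 16)·P⁻¹ = [[162, -16], [81, -16]] · [[1, -1], [1, -2]] = [[146, -130], [65, -49]].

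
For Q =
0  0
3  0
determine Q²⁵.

Q is strictly triangular, hence nilpotent: Q² = 0, so Q²⁵ = 0.

[[0, 0], [0, 0]]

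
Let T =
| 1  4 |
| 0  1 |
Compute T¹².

T = I + N where N = [[0, 4], [0, 0]] is strictly upper-triangular, so N² = 0.
(I + N)¹² = I + 12·N = [[1, 48], [0, 1]].

[[1, 48], [0, 1]]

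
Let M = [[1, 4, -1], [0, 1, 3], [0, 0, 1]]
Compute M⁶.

M = I + N where N = [[0, 4, -1], [0, 0, 3], [0, 0, 0]] is strictly upper-triangular, so N³ = 0.
(I + N)⁶ = I + 6·N + 15·N² = [[1, 24, 174], [0, 1, 18], [0, 0, 1]].

[[1, 24, 174], [0, 1, 18], [0, 0, 1]]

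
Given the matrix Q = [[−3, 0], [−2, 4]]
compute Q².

[[9, 0], [−2, 16]]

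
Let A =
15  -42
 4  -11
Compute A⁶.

[[5097, -15288], [1456, -4367]]

tr A = 4 and det A = 3, so the characteristic polynomial is λ² − (4)λ + (3) with roots 3 and 1.
Eigenvectors give P = [[-7, -3], [-2, -1]] with P⁻¹ = [[-1, 3], [2, -7]], and A = P·diag(3, 1)·P⁻¹.
Then A⁶ = P·diag(729, 1)·P⁻¹ = [[-5103, -3], [-1458, -1]] · [[-1, 3], [2, -7]] = [[5097, -15288], [1456, -4367]].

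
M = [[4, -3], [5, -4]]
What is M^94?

M² = I (check: tr M = 0 and det M = -1), so M^94 = I since 94 is even.

[[1, 0], [0, 1]]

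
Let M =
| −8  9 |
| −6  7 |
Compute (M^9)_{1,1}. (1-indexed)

tr M = −1 and det M = −2, so the characteristic polynomial is λ² − (−1)λ + (−2) with roots 1 and −2.
Eigenvectors give P = [[1, −3], [1, −2]] with P⁻¹ = [[−2, 3], [−1, 1]], and M = P·diag(1, −2)·P⁻¹.
Then M^9 = P·diag(1, −512)·P⁻¹ = [[1, 1536], [1, 1024]] · [[−2, 3], [−1, 1]] = [[−1538, 1539], [−1026, 1027]].

−1538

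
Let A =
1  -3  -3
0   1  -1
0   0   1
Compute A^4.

[[1, -12, 6], [0, 1, -4], [0, 0, 1]]

A = I + N where N = [[0, -3, -3], [0, 0, -1], [0, 0, 0]] is strictly upper-triangular, so N^3 = 0.
(I + N)^4 = I + 4·N + 6·N^2 = [[1, -12, 6], [0, 1, -4], [0, 0, 1]].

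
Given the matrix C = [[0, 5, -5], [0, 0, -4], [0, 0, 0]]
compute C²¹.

C is strictly triangular, hence nilpotent: C³ = 0, so C²¹ = 0.

[[0, 0, 0], [0, 0, 0], [0, 0, 0]]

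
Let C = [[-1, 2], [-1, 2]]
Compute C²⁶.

[[-1, 2], [-1, 2]]

C² = C (a projection; rank 1, trace 1), so C²⁶ = C.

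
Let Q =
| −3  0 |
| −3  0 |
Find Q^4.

[[81, 0], [81, 0]]

Q^2 = [[9, 0], [9, 0]]
Q^3 = [[−27, 0], [−27, 0]]
Q^4 = [[81, 0], [81, 0]]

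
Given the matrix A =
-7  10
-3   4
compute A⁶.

tr A = -3 and det A = 2, so the characteristic polynomial is λ² − (-3)λ + (2) with roots -1 and -2.
Eigenvectors give P = [[5, -2], [3, -1]] with P⁻¹ = [[-1, 2], [-3, 5]], and A = P·diag(-1, -2)·P⁻¹.
Then A⁶ = P·diag(1, 64)·P⁻¹ = [[5, -128], [3, -64]] · [[-1, 2], [-3, 5]] = [[379, -630], [189, -314]].

[[379, -630], [189, -314]]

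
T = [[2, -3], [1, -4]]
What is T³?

T² = [[1, 6], [-2, 13]]
T³ = [[8, -27], [9, -46]]

[[8, -27], [9, -46]]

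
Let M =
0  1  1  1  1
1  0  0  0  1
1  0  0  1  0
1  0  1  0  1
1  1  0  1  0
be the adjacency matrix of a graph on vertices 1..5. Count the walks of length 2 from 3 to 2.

1

The number of length-2 walks from vertex 3 to vertex 2 is entry (3,2) of M^2, where M is the adjacency matrix.
M^2 = [[4, 1, 1, 2, 2], [1, 2, 1, 2, 1], [1, 1, 2, 1, 2], [2, 2, 1, 3, 1], [2, 1, 2, 1, 3]]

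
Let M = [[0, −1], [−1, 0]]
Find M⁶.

[[1, 0], [0, 1]]

M² = I (check: tr M = 0 and det M = −1), so M⁶ = I since 6 is even.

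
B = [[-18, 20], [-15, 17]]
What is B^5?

[[-1068, 1100], [-825, 857]]

tr B = -1 and det B = -6, so the characteristic polynomial is λ² − (-1)λ + (-6) with roots -3 and 2.
Eigenvectors give P = [[4, 1], [3, 1]] with P⁻¹ = [[1, -1], [-3, 4]], and B = P·diag(-3, 2)·P⁻¹.
Then B^5 = P·diag(-243, 32)·P⁻¹ = [[-972, 32], [-729, 32]] · [[1, -1], [-3, 4]] = [[-1068, 1100], [-825, 857]].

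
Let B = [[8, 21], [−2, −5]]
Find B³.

tr B = 3 and det B = 2, so the characteristic polynomial is λ² − (3)λ + (2) with roots 1 and 2.
Eigenvectors give P = [[3, −7], [−1, 2]] with P⁻¹ = [[−2, −7], [−1, −3]], and B = P·diag(1, 2)·P⁻¹.
Then B³ = P·diag(1, 8)·P⁻¹ = [[3, −56], [−1, 16]] · [[−2, −7], [−1, −3]] = [[50, 147], [−14, −41]].

[[50, 147], [−14, −41]]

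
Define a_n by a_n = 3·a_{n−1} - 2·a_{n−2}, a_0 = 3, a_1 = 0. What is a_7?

-378

With companion matrix M = [[3, -2], [1, 0]], [a_n, a_{n−1}]ᵀ = M·[a_{n−1}, a_{n−2}]ᵀ, so [a_7, a_6]ᵀ = M^6·[a_1, a_0]ᵀ.
M^6 = [[127, -126], [63, -62]], giving [a_7, a_6]ᵀ = [[-378], [-186]].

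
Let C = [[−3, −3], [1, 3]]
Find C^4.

C^2 = [[6, 0], [0, 6]]
C^3 = [[−18, −18], [6, 18]]
C^4 = [[36, 0], [0, 36]]

[[36, 0], [0, 36]]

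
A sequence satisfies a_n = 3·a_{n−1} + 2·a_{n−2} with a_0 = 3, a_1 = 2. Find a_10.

293472

With companion matrix B = [[3, 2], [1, 0]], [a_n, a_{n−1}]ᵀ = B·[a_{n−1}, a_{n−2}]ᵀ, so [a_10, a_9]ᵀ = B⁹·[a_1, a_0]ᵀ.
B⁹ = [[79647, 44726], [22363, 12558]], giving [a_10, a_9]ᵀ = [[293472], [82400]].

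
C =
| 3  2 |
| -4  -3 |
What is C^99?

[[3, 2], [-4, -3]]

C² = I (check: tr C = 0 and det C = -1), so C^99 = C since 99 is odd.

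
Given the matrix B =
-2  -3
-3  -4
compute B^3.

[[-80, -111], [-111, -154]]

B^2 = [[13, 18], [18, 25]]
B^3 = [[-80, -111], [-111, -154]]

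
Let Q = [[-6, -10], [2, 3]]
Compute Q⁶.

[[316, 630], [-126, -251]]

tr Q = -3 and det Q = 2, so the characteristic polynomial is λ² − (-3)λ + (2) with roots -2 and -1.
Eigenvectors give P = [[-5, -2], [2, 1]] with P⁻¹ = [[-1, -2], [2, 5]], and Q = P·diag(-2, -1)·P⁻¹.
Then Q⁶ = P·diag(64, 1)·P⁻¹ = [[-320, -2], [128, 1]] · [[-1, -2], [2, 5]] = [[316, 630], [-126, -251]].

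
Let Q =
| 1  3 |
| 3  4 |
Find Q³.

Q² = [[10, 15], [15, 25]]
Q³ = [[55, 90], [90, 145]]

[[55, 90], [90, 145]]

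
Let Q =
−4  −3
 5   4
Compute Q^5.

Q² = I (check: tr Q = 0 and det Q = −1), so Q^5 = Q since 5 is odd.

[[−4, −3], [5, 4]]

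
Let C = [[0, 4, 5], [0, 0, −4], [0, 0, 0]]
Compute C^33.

[[0, 0, 0], [0, 0, 0], [0, 0, 0]]

C is strictly triangular, hence nilpotent: C^3 = 0, so C^33 = 0.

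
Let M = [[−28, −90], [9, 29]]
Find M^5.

[[−298, −990], [99, 329]]

tr M = 1 and det M = −2, so the characteristic polynomial is λ² − (1)λ + (−2) with roots 2 and −1.
Eigenvectors give P = [[−3, 10], [1, −3]] with P⁻¹ = [[3, 10], [1, 3]], and M = P·diag(2, −1)·P⁻¹.
Then M^5 = P·diag(32, −1)·P⁻¹ = [[−96, −10], [32, 3]] · [[3, 10], [1, 3]] = [[−298, −990], [99, 329]].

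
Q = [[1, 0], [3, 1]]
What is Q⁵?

Q = I + N where N = [[0, 0], [3, 0]] is strictly lower-triangular, so N² = 0.
(I + N)⁵ = I + 5·N = [[1, 0], [15, 1]].

[[1, 0], [15, 1]]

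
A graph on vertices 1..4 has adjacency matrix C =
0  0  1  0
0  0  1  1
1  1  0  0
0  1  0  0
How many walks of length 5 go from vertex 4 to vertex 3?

The number of length-5 walks from vertex 4 to vertex 3 is entry (4,3) of C⁵, where C is the adjacency matrix.
C² = [[1, 1, 0, 0], [1, 2, 0, 0], [0, 0, 2, 1], [0, 0, 1, 1]]
C³ = [[0, 0, 2, 1], [0, 0, 3, 2], [2, 3, 0, 0], [1, 2, 0, 0]]
C⁴ = [[2, 3, 0, 0], [3, 5, 0, 0], [0, 0, 5, 3], [0, 0, 3, 2]]
C⁵ = [[0, 0, 5, 3], [0, 0, 8, 5], [5, 8, 0, 0], [3, 5, 0, 0]]

0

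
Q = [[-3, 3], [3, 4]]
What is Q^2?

[[18, 3], [3, 25]]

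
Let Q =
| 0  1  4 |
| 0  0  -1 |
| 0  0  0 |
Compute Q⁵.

[[0, 0, 0], [0, 0, 0], [0, 0, 0]]

Q is strictly triangular, hence nilpotent: Q³ = 0, so Q⁵ = 0.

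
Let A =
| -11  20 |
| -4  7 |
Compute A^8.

tr A = -4 and det A = 3, so the characteristic polynomial is λ² − (-4)λ + (3) with roots -1 and -3.
Eigenvectors give P = [[2, 5], [1, 2]] with P⁻¹ = [[-2, 5], [1, -2]], and A = P·diag(-1, -3)·P⁻¹.
Then A^8 = P·diag(1, 6561)·P⁻¹ = [[2, 32805], [1, 13122]] · [[-2, 5], [1, -2]] = [[32801, -65600], [13120, -26239]].

[[32801, -65600], [13120, -26239]]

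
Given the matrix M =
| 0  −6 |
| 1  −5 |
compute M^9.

tr M = −5 and det M = 6, so the characteristic polynomial is λ² − (−5)λ + (6) with roots −3 and −2.
Eigenvectors give P = [[2, 3], [1, 1]] with P⁻¹ = [[−1, 3], [1, −2]], and M = P·diag(−3, −2)·P⁻¹.
Then M^9 = P·diag(−19683, −512)·P⁻¹ = [[−39366, −1536], [−19683, −512]] · [[−1, 3], [1, −2]] = [[37830, −115026], [19171, −58025]].

[[37830, −115026], [19171, −58025]]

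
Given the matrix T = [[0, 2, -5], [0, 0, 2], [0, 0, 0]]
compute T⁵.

T is strictly triangular, hence nilpotent: T³ = 0, so T⁵ = 0.

[[0, 0, 0], [0, 0, 0], [0, 0, 0]]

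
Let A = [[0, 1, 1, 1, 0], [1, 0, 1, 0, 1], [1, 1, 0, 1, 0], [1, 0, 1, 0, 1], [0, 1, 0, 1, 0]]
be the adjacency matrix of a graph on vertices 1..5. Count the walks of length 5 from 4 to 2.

The number of length-5 walks from vertex 4 to vertex 2 is entry (4,2) of A^5, where A is the adjacency matrix.
A^2 = [[3, 1, 2, 1, 2], [1, 3, 1, 3, 0], [2, 1, 3, 1, 2], [1, 3, 1, 3, 0], [2, 0, 2, 0, 2]]
A^3 = [[4, 7, 5, 7, 2], [7, 2, 7, 2, 6], [5, 7, 4, 7, 2], [7, 2, 7, 2, 6], [2, 6, 2, 6, 0]]
A^4 = [[19, 11, 18, 11, 14], [11, 20, 11, 20, 4], [18, 11, 19, 11, 14], [11, 20, 11, 20, 4], [14, 4, 14, 4, 12]]
A^5 = [[40, 51, 41, 51, 22], [51, 26, 51, 26, 40], [41, 51, 40, 51, 22], [51, 26, 51, 26, 40], [22, 40, 22, 40, 8]]

26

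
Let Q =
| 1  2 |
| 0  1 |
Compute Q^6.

[[1, 12], [0, 1]]

Q = I + N where N = [[0, 2], [0, 0]] is strictly upper-triangular, so N^2 = 0.
(I + N)^6 = I + 6·N = [[1, 12], [0, 1]].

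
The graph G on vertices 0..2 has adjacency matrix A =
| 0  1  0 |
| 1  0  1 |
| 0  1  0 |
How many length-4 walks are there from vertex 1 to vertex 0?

0

The number of length-4 walks from vertex 1 to vertex 0 is entry (1,0) of A⁴, where A is the adjacency matrix.
A² = [[1, 0, 1], [0, 2, 0], [1, 0, 1]]
A³ = [[0, 2, 0], [2, 0, 2], [0, 2, 0]]
A⁴ = [[2, 0, 2], [0, 4, 0], [2, 0, 2]]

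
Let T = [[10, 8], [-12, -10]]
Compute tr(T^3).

tr T = 0 and det T = -4, so the characteristic polynomial is λ² − (0)λ + (-4) with roots 2 and -2.
Eigenvectors give P = [[-1, 2], [1, -3]] with P⁻¹ = [[-3, -2], [-1, -1]], and T = P·diag(2, -2)·P⁻¹.
Then T^3 = P·diag(8, -8)·P⁻¹ = [[-8, -16], [8, 24]] · [[-3, -2], [-1, -1]] = [[40, 32], [-48, -40]].

0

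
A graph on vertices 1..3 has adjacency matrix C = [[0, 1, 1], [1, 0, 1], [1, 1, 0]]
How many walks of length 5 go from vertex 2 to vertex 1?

11

The number of length-5 walks from vertex 2 to vertex 1 is entry (2,1) of C⁵, where C is the adjacency matrix.
C² = [[2, 1, 1], [1, 2, 1], [1, 1, 2]]
C³ = [[2, 3, 3], [3, 2, 3], [3, 3, 2]]
C⁴ = [[6, 5, 5], [5, 6, 5], [5, 5, 6]]
C⁵ = [[10, 11, 11], [11, 10, 11], [11, 11, 10]]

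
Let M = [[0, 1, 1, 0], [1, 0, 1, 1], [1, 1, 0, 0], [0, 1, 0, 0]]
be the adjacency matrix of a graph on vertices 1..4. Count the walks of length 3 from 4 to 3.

1

The number of length-3 walks from vertex 4 to vertex 3 is entry (4,3) of M³, where M is the adjacency matrix.
M² = [[2, 1, 1, 1], [1, 3, 1, 0], [1, 1, 2, 1], [1, 0, 1, 1]]
M³ = [[2, 4, 3, 1], [4, 2, 4, 3], [3, 4, 2, 1], [1, 3, 1, 0]]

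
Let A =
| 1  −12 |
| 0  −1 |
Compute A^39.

A² = I (check: tr A = 0 and det A = −1), so A^39 = A since 39 is odd.

[[1, −12], [0, −1]]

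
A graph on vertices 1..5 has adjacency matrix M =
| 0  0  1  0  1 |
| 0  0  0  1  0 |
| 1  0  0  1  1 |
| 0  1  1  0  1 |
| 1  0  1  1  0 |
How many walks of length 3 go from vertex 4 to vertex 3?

6

The number of length-3 walks from vertex 4 to vertex 3 is entry (4,3) of M³, where M is the adjacency matrix.
M² = [[2, 0, 1, 2, 1], [0, 1, 1, 0, 1], [1, 1, 3, 1, 2], [2, 0, 1, 3, 1], [1, 1, 2, 1, 3]]
M³ = [[2, 2, 5, 2, 5], [2, 0, 1, 3, 1], [5, 1, 4, 6, 5], [2, 3, 6, 2, 6], [5, 1, 5, 6, 4]]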